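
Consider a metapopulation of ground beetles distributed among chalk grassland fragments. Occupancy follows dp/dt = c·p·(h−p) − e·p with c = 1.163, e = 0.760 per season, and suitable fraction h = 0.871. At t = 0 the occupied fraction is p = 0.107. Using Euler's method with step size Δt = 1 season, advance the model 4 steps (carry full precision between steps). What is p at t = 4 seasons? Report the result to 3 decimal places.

0.159

Update rule: p ← p + [c·p·(h−p) − e·p]·Δt with Δt = 1.
step 1: Δp = +0.01375, p = 0.12075
step 2: Δp = +0.01359, p = 0.13434
step 3: Δp = +0.01300, p = 0.14734
step 4: Δp = +0.01203, p = 0.15936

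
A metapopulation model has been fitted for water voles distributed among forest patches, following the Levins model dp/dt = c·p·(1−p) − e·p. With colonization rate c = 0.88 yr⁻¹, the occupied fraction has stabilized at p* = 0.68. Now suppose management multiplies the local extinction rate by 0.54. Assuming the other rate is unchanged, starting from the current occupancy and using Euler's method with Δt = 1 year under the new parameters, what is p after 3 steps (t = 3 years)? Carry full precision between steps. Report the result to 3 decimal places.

Balance c(1−p*) = e gives e = 0.88×(1 − 0.68000) = 0.28160.
Starting from p₀ = 0.68000; update p ← p + (dp/dt)·Δt with the new parameters.
  1  |  dp/dt·Δt = +0.088084  |  p_1 = 0.768084
  2  |  dp/dt·Δt = +0.039957  |  p_2 = 0.808042
  3  |  dp/dt·Δt = +0.013623  |  p_3 = 0.821665

0.822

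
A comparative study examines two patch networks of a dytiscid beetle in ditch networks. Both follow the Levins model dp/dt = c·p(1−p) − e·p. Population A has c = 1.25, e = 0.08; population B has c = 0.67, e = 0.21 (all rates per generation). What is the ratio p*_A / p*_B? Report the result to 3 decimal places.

A: p*_A = 1 − 0.08/1.25 = 0.9360.
B: p*_B = 1 − 0.21/0.67 = 0.6866.
p*_A / p*_B = 0.9360/0.6866 = 1.3633.

1.363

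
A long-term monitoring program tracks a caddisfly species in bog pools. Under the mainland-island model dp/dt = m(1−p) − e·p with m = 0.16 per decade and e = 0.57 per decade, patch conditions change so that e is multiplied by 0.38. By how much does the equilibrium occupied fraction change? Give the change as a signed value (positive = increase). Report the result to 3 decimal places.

0.206

Before: p* = 0.16/(0.16+0.57) = 0.2192.
After: m = 0.16, e = 0.2166; p* = 0.16/0.3766 = 0.4249.
Δp* = 0.4249 − 0.2192 = +0.2057.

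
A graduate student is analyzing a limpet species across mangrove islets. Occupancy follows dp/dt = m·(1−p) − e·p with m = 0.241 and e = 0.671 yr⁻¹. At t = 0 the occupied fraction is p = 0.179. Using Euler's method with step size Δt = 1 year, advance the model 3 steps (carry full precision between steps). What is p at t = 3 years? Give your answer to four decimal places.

0.2642

Update rule: p ← p + [m·(1−p) − e·p]·Δt with Δt = 1.
t = 1: p = 0.17900 + (+0.07775) = 0.25675
t = 2: p = 0.25675 + (+0.00684) = 0.26359
t = 3: p = 0.26359 + (+0.00060) = 0.26420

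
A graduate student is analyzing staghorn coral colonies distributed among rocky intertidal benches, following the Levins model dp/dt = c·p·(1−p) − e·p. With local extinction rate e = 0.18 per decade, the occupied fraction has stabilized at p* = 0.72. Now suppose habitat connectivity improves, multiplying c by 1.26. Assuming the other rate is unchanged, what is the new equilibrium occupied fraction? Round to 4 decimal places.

Balance c(1−p*) = e gives c = e/(1 − 0.72000) = 0.18/0.28000 = 0.64286.
New p* = 1 − e/c = 1 − 0.18000/0.81000 = 0.77778.

0.7778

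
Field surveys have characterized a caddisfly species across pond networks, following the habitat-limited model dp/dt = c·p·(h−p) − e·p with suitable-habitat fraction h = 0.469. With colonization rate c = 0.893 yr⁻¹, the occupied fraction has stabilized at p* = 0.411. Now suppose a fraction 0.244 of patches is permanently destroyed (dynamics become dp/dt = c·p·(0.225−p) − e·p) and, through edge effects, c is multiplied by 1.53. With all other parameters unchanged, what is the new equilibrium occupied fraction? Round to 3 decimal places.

0.187

Balance c(h−p*) = e gives e = 0.893×(0.469 − 0.41100) = 0.05179.
New p* = 0.225 − e/c = 0.225 − 0.05179/1.36629 = 0.18709.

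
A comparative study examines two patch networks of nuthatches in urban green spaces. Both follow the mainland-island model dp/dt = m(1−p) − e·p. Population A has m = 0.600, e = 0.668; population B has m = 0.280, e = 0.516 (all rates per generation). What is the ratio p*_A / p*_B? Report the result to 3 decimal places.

A: p*_A = m/(m+e) = 0.600/1.2680 = 0.4732.
B: p*_B = 0.280/0.7960 = 0.3518.
p*_A / p*_B = 0.4732/0.3518 = 1.3452.

1.345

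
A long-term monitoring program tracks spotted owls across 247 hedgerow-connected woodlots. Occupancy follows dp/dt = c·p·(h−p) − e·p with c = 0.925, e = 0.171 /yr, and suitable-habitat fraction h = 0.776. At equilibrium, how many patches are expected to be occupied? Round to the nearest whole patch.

146

p* = h − e/c = 0.776 − 0.1849 = 0.5911.
Expected occupied patches = N × p* = 247 × 0.5911 = 146.01 ≈ 146.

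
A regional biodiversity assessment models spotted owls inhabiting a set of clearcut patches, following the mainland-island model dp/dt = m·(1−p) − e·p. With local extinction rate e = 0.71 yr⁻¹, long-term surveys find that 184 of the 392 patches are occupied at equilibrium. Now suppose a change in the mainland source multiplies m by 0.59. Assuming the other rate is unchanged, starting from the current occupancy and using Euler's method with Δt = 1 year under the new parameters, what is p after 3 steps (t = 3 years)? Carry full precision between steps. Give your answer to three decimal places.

Observed p* = 184/392 = 0.46939.
Balance m(1−p*) = e·p* gives m = e·p*/(1−p*) = 0.71×0.46939/0.53061 = 0.62808.
Starting from p₀ = 0.46939; update p ← p + (dp/dt)·Δt with the new parameters.
t = 1: p = 0.46939 + (-0.13664) = 0.33275
t = 2: p = 0.33275 + (+0.01101) = 0.34376
t = 3: p = 0.34376 + (-0.00089) = 0.34287

0.343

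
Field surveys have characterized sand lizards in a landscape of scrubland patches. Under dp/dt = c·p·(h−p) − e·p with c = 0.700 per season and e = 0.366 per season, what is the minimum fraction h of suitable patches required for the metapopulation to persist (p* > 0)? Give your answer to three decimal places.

p* = h − e/c is positive only when h > e/c.
h_min = e/c = 0.366/0.700 = 0.5229.

0.523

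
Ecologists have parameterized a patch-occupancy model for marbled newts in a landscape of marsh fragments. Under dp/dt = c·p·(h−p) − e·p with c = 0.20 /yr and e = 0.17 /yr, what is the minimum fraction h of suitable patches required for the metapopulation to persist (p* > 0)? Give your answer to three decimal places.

p* = h − e/c is positive only when h > e/c.
h_min = e/c = 0.17/0.20 = 0.8500.

0.850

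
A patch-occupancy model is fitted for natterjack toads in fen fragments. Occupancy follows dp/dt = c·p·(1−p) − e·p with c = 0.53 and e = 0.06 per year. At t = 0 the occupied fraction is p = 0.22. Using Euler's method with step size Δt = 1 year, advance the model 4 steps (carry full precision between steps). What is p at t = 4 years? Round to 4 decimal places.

0.5963

Update rule: p ← p + [c·p·(1−p) − e·p]·Δt with Δt = 1.
step 1: Δp = +0.07775, p = 0.29775
step 2: Δp = +0.09296, p = 0.39070
step 3: Δp = +0.10273, p = 0.49343
step 4: Δp = +0.10287, p = 0.59630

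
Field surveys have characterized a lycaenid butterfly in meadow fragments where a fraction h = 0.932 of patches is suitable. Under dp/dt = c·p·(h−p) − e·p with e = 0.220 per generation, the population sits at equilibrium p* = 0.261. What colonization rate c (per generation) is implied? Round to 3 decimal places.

At equilibrium c(h−p*) = e, so c = e/(h−p*).
c = 0.220/(0.932 − 0.261) = 0.220/0.6710 = 0.3279.

0.328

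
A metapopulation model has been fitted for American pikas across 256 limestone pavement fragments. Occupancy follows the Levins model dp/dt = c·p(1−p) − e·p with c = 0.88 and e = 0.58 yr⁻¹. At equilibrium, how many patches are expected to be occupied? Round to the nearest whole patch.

p* = 1 − e/c = 1 − 0.58/0.88 = 0.3409.
Expected occupied patches = N × p* = 256 × 0.3409 = 87.27 ≈ 87.

87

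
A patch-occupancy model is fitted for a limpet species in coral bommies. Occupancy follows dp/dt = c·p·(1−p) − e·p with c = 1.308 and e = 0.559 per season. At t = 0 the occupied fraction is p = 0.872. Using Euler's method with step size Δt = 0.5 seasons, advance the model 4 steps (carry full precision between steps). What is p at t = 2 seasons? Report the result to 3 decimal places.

0.597

Update rule: p ← p + [c·p·(1−p) − e·p]·Δt with Δt = 0.5.
p: 0.87200 → 0.70127  (Δp = -0.17073)
p: 0.70127 → 0.64227  (Δp = -0.05900)
p: 0.64227 → 0.61302  (Δp = -0.02925)
p: 0.61302 → 0.59683  (Δp = -0.01619)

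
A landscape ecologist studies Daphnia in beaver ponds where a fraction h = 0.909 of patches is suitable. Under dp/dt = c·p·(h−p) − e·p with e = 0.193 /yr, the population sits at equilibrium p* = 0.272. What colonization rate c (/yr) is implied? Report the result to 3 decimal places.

0.303

At equilibrium c(h−p*) = e, so c = e/(h−p*).
c = 0.193/(0.909 − 0.272) = 0.193/0.6370 = 0.3030.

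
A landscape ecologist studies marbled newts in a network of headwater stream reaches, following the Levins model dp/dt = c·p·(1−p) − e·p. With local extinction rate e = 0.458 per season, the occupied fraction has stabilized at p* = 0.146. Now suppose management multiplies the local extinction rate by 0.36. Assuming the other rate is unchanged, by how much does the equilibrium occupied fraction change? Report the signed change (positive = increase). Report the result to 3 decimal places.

0.547

Balance c(1−p*) = e gives c = e/(1 − 0.14600) = 0.458/0.85400 = 0.53630.
New p* = 1 − e/c = 1 − 0.16488/0.53630 = 0.69256.
Δp* = 0.69256 − 0.14600 = +0.54656.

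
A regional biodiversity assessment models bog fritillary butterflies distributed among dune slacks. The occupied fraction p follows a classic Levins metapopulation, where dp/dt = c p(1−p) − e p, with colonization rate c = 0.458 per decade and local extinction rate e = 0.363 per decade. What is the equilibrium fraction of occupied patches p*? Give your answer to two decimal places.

0.21

At equilibrium, colonization balances extinction: c·p*·(1−p*) = e·p*.
So p* = 1 − e/c = 1 − 0.363/0.458 = 1 − 0.7926 = 0.2074.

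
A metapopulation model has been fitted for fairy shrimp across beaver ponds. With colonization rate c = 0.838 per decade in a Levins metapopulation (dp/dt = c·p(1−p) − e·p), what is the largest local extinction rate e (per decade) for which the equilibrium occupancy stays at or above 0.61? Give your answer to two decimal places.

0.33

1 − e/c ≥ 0.61 ⇒ e ≤ c(1 − 0.61) = 0.838 × 0.3900.
e_max = 0.3268.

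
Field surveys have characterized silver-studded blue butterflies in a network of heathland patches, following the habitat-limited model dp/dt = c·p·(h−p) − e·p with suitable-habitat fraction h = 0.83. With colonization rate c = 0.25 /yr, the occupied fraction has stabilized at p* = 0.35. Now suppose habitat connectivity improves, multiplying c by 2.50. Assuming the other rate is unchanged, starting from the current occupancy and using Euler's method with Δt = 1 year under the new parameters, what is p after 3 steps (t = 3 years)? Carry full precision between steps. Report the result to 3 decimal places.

0.520

Balance c(h−p*) = e gives e = 0.25×(0.83 − 0.35000) = 0.12000.
Starting from p₀ = 0.35000; update p ← p + (dp/dt)·Δt with the new parameters.
t = 1: p = 0.35000 + (+0.06300) = 0.41300
t = 2: p = 0.41300 + (+0.05808) = 0.47108
t = 3: p = 0.47108 + (+0.04915) = 0.52022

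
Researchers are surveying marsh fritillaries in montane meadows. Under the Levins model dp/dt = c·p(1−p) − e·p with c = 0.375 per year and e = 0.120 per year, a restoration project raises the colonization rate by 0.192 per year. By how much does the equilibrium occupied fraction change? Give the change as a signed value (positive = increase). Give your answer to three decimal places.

Before: p* = 1 − 0.120/0.375 = 0.6800.
After the change, c = 0.567, e = 0.12, so p* = 1 − 0.12/0.567 = 0.7884.
Δp* = 0.7884 − 0.6800 = +0.1084.

0.108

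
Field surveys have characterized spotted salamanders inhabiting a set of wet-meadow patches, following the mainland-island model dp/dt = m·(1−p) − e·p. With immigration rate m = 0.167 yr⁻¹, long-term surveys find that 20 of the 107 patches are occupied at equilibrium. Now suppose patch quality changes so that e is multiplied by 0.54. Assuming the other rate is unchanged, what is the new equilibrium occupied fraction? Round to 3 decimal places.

0.299

Observed p* = 20/107 = 0.18692.
Balance m(1−p*) = e·p* gives e = m(1−p*)/p* = 0.167×0.81308/0.18692 = 0.72643.
New p* = m/(m+e) = 0.16700/(0.16700+0.39227) = 0.29860.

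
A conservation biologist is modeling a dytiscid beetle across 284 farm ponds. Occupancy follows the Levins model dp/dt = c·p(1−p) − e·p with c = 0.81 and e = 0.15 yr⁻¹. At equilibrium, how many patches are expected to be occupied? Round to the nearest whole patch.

p* = 1 − e/c = 1 − 0.15/0.81 = 0.8148.
Expected occupied patches = N × p* = 284 × 0.8148 = 231.41 ≈ 231.

231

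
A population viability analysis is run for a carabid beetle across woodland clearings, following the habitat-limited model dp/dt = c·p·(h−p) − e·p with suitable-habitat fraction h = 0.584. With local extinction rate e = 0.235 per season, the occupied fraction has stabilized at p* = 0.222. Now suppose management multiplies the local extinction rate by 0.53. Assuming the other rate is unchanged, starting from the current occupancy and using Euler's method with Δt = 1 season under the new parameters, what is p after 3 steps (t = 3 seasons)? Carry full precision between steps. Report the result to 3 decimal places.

0.291

Balance c(h−p*) = e gives c = e/(0.584 − 0.22200) = 0.235/0.36200 = 0.64917.
Starting from p₀ = 0.22200; update p ← p + (dp/dt)·Δt with the new parameters.
p: 0.22200 → 0.24652  (Δp = +0.02452)
p: 0.24652 → 0.26982  (Δp = +0.02330)
p: 0.26982 → 0.29125  (Δp = +0.02143)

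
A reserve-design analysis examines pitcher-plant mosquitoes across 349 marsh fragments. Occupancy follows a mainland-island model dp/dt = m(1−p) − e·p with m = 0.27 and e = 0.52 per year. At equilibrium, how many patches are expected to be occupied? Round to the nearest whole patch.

119

p* = m/(m+e) = 0.27/0.7900 = 0.3418.
Expected occupied patches = N × p* = 349 × 0.3418 = 119.28 ≈ 119.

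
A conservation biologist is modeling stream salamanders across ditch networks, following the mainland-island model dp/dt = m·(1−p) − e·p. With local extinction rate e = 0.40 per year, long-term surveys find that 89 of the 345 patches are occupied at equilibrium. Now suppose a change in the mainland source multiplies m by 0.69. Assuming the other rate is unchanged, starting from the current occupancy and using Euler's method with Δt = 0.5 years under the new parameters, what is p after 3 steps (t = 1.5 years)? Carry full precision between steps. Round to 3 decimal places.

Observed p* = 89/345 = 0.25797.
Balance m(1−p*) = e·p* gives m = e·p*/(1−p*) = 0.40×0.25797/0.74203 = 0.13906.
Starting from p₀ = 0.25797; update p ← p + (dp/dt)·Δt with the new parameters.
t = 0.5: p = 0.25797 + (-0.01599) = 0.24198
t = 1: p = 0.24198 + (-0.01203) = 0.22995
t = 1.5: p = 0.22995 + (-0.00905) = 0.22090

0.221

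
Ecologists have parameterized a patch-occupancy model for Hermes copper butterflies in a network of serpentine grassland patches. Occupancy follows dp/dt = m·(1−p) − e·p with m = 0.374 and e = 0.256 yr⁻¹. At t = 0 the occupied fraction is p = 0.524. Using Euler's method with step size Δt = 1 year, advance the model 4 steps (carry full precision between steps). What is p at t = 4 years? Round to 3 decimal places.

Update rule: p ← p + [m·(1−p) − e·p]·Δt with Δt = 1.
p: 0.52400 → 0.56788  (Δp = +0.04388)
p: 0.56788 → 0.58412  (Δp = +0.01624)
p: 0.58412 → 0.59012  (Δp = +0.00601)
p: 0.59012 → 0.59235  (Δp = +0.00222)

0.592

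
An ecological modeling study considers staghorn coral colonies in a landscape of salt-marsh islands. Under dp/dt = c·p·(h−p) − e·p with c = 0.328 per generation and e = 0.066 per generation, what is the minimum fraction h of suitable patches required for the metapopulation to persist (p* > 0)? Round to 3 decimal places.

p* = h − e/c is positive only when h > e/c.
h_min = e/c = 0.066/0.328 = 0.2012.

0.201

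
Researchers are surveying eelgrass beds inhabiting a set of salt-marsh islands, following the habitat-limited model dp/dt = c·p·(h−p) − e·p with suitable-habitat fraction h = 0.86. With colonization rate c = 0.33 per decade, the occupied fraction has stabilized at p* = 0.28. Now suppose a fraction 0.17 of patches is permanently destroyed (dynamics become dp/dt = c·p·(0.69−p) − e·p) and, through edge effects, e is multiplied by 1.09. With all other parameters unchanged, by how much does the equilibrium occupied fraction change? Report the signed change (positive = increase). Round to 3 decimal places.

Balance c(h−p*) = e gives e = 0.33×(0.86 − 0.28000) = 0.19140.
New p* = 0.69 − e/c = 0.69 − 0.20863/0.33000 = 0.05779.
Δp* = 0.05779 − 0.28000 = -0.22221.

-0.222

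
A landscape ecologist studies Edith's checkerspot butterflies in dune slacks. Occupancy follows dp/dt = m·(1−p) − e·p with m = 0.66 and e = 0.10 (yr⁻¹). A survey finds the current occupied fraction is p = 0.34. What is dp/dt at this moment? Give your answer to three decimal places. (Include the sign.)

Colonization term: m·(1−p) = 0.66×0.6600 = 0.43560.
Extinction term: e·p = 0.03400.
dp/dt = 0.43560 − 0.03400 = 0.40160.

0.402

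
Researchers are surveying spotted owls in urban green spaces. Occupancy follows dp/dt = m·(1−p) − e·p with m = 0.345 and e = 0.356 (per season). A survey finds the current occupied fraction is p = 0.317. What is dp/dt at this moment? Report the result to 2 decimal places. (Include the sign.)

0.12

Colonization term: m·(1−p) = 0.345×0.6830 = 0.23564.
Extinction term: e·p = 0.11285.
dp/dt = 0.23564 − 0.11285 = 0.12278.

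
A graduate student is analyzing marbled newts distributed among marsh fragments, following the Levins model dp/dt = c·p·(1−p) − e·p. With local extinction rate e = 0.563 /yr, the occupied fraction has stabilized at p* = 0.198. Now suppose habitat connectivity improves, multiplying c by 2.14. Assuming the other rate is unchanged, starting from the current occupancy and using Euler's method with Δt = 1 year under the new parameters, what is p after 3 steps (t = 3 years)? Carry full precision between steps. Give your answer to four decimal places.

Balance c(1−p*) = e gives c = e/(1 − 0.19800) = 0.563/0.80200 = 0.70200.
Starting from p₀ = 0.19800; update p ← p + (dp/dt)·Δt with the new parameters.
  1  |  dp/dt·Δt = +0.127080  |  p_1 = 0.325080
  2  |  dp/dt·Δt = +0.146582  |  p_2 = 0.471663
  3  |  dp/dt·Δt = +0.108815  |  p_3 = 0.580478

0.5805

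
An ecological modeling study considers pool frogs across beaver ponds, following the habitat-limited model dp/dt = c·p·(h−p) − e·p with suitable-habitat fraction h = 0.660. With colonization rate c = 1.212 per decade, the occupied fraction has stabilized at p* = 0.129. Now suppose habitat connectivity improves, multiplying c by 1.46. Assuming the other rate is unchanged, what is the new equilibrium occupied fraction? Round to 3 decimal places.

0.296

Balance c(h−p*) = e gives e = 1.212×(0.66 − 0.12900) = 0.64357.
New p* = 0.66 − e/c = 0.66 − 0.64357/1.76952 = 0.29630.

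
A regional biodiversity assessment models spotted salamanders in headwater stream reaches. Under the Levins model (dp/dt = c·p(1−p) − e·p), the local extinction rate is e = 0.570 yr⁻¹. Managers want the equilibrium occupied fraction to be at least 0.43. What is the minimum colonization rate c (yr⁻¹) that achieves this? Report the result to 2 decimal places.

1.00

p* = 1 − e/c ≥ 0.43 requires e/c ≤ 0.5700, i.e. c ≥ e/0.5700.
c_min = 0.570/0.5700 = 1.0000.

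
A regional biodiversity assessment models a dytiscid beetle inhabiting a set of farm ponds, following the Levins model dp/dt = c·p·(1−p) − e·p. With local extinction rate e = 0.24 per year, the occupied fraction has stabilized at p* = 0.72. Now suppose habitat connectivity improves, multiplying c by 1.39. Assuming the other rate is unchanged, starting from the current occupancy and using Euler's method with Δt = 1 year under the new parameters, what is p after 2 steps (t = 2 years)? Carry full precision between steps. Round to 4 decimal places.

0.7979

Balance c(1−p*) = e gives c = e/(1 − 0.72000) = 0.24/0.28000 = 0.85714.
Starting from p₀ = 0.72000; update p ← p + (dp/dt)·Δt with the new parameters.
t = 1: p = 0.72000 + (+0.06739) = 0.78739
t = 2: p = 0.78739 + (+0.01048) = 0.79787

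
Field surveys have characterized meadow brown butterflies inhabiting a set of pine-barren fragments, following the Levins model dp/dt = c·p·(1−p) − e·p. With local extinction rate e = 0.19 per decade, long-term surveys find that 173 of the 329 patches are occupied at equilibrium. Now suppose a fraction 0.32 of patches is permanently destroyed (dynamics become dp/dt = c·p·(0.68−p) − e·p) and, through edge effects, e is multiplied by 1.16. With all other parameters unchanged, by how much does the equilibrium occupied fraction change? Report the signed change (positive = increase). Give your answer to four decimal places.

Observed p* = 173/329 = 0.52584.
Balance c(1−p*) = e gives c = e/(1 − 0.52584) = 0.19/0.47416 = 0.40071.
New p* = 0.68 − e/c = 0.68 − 0.22040/0.40071 = 0.12998.
Δp* = 0.12998 − 0.52584 = -0.39586.

-0.3959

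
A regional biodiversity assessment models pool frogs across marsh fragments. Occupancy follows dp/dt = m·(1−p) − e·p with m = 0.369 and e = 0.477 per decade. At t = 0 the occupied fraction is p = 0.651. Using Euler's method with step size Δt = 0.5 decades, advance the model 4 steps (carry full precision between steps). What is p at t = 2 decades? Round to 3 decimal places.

Update rule: p ← p + [m·(1−p) − e·p]·Δt with Δt = 0.5.
p: 0.65100 → 0.56013  (Δp = -0.09087)
p: 0.56013 → 0.50769  (Δp = -0.05243)
p: 0.50769 → 0.47744  (Δp = -0.03025)
p: 0.47744 → 0.45998  (Δp = -0.01746)

0.460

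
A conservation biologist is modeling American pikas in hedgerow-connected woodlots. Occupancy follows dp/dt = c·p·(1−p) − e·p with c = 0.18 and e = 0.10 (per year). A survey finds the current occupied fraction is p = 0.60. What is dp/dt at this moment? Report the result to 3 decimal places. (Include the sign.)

-0.017

Colonization term: c·p·(1−p) = 0.18×0.60×0.4000 = 0.04320.
Extinction term: e·p = 0.06000.
dp/dt = 0.04320 − 0.06000 = -0.01680.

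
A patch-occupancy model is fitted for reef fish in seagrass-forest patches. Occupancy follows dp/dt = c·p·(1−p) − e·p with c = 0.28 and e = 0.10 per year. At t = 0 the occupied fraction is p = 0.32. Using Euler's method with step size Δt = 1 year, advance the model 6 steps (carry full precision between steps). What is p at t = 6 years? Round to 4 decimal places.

0.4818

Update rule: p ← p + [c·p·(1−p) − e·p]·Δt with Δt = 1.
step 1: Δp = +0.02893, p = 0.34893
step 2: Δp = +0.02872, p = 0.37764
step 3: Δp = +0.02804, p = 0.40569
step 4: Δp = +0.02694, p = 0.43263
step 5: Δp = +0.02547, p = 0.45810
step 6: Δp = +0.02370, p = 0.48179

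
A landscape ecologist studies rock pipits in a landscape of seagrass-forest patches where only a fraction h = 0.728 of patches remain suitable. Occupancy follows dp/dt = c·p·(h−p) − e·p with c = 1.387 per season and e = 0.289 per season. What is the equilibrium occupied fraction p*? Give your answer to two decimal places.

0.52

Setting dp/dt = 0 and dividing by p* gives c·(h−p*) = e.
So p* = h − e/c = 0.728 − 0.289/1.387 = 0.728 − 0.2084 = 0.5196.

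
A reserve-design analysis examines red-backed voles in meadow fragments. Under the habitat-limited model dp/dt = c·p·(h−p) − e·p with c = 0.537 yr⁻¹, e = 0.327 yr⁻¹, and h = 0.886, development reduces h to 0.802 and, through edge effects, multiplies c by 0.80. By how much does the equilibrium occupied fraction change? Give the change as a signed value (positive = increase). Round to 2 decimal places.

Before: p* = h − e/c = 0.886 − 0.327/0.537 = 0.886 − 0.6089 = 0.2771.
After: c = 0.4296, e = 0.327, h = 0.802; p* = 0.802 − 0.327/0.4296 = 0.0408.
Δp* = 0.0408 − 0.2771 = -0.2362.

-0.24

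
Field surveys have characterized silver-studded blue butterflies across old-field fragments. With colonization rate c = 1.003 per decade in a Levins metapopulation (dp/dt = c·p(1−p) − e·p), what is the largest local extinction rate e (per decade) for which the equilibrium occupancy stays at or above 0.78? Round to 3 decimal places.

1 − e/c ≥ 0.78 ⇒ e ≤ c(1 − 0.78) = 1.003 × 0.2200.
e_max = 0.2207.

0.221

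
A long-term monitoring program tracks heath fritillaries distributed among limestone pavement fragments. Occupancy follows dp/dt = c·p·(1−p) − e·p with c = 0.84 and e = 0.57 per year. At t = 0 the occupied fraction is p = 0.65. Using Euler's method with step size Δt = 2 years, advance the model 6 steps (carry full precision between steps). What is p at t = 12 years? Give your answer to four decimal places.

0.3207

Update rule: p ← p + [c·p·(1−p) − e·p]·Δt with Δt = 2.
  1  |  dp/dt·Δt = -0.358800  |  p_1 = 0.291200
  2  |  dp/dt·Δt = +0.014788  |  p_2 = 0.305988
  3  |  dp/dt·Δt = +0.007937  |  p_3 = 0.313926
  4  |  dp/dt·Δt = +0.003957  |  p_4 = 0.317883
  5  |  dp/dt·Δt = +0.001894  |  p_5 = 0.319776
  6  |  dp/dt·Δt = +0.000888  |  p_6 = 0.320664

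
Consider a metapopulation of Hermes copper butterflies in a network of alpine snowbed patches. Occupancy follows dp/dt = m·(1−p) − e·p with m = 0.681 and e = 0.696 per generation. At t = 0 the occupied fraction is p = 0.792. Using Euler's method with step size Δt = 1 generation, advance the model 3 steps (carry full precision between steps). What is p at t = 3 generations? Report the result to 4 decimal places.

0.4786

Update rule: p ← p + [m·(1−p) − e·p]·Δt with Δt = 1.
t = 1: p = 0.79200 + (-0.40958) = 0.38242
t = 2: p = 0.38242 + (+0.15441) = 0.53683
t = 3: p = 0.53683 + (-0.05821) = 0.47862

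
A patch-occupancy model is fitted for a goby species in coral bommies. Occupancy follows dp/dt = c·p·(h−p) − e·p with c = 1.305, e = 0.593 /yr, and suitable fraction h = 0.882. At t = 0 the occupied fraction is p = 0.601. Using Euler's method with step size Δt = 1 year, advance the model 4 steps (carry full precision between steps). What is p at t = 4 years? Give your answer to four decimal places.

0.4303

Update rule: p ← p + [c·p·(h−p) − e·p]·Δt with Δt = 1.
step 1: Δp = -0.13600, p = 0.46500
step 2: Δp = -0.02270, p = 0.44230
step 3: Δp = -0.00849, p = 0.43381
step 4: Δp = -0.00352, p = 0.43029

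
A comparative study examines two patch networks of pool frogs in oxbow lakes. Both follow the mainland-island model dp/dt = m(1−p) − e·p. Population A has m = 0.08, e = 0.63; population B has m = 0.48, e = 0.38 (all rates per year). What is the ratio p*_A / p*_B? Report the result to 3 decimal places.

0.202

A: p*_A = m/(m+e) = 0.08/0.7100 = 0.1127.
B: p*_B = 0.48/0.8600 = 0.5581.
p*_A / p*_B = 0.1127/0.5581 = 0.2019.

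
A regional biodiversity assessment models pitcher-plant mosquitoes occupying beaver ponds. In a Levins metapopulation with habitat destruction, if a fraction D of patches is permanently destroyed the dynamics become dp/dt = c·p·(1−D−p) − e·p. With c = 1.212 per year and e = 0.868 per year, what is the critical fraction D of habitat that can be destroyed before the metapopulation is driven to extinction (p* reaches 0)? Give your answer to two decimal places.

The nontrivial equilibrium is p* = (1−D) − e/c; extinction occurs when this hits zero.
So D_crit = 1 − e/c = 1 − 0.868/1.212 = 1 − 0.7162 = 0.2838.
Note this equals the original equilibrium occupancy — the Levins extinction-debt result.

0.28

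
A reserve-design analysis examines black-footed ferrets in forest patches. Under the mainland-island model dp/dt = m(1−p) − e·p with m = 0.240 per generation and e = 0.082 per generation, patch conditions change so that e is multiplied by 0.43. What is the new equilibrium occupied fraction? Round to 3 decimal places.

0.872

Before: p* = 0.240/(0.240+0.082) = 0.7453.
After: m = 0.24, e = 0.03526; p* = 0.24/0.2753 = 0.8719.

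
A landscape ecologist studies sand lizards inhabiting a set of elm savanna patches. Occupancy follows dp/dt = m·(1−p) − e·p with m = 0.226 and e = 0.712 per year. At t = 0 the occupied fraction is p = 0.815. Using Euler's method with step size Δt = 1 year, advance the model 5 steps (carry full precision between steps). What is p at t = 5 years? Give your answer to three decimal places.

0.241

Update rule: p ← p + [m·(1−p) − e·p]·Δt with Δt = 1.
  1  |  dp/dt·Δt = -0.538470  |  p_1 = 0.276530
  2  |  dp/dt·Δt = -0.033385  |  p_2 = 0.243145
  3  |  dp/dt·Δt = -0.002070  |  p_3 = 0.241075
  4  |  dp/dt·Δt = -0.000128  |  p_4 = 0.240947
  5  |  dp/dt·Δt = -0.000008  |  p_5 = 0.240939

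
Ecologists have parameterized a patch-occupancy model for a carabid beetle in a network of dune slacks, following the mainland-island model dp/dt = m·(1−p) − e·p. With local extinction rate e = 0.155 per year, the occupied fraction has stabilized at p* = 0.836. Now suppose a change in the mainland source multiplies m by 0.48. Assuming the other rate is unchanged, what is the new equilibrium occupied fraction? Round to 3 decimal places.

Balance m(1−p*) = e·p* gives m = e·p*/(1−p*) = 0.155×0.83600/0.16400 = 0.79012.
New p* = m/(m+e) = 0.37926/(0.37926+0.15500) = 0.70988.

0.710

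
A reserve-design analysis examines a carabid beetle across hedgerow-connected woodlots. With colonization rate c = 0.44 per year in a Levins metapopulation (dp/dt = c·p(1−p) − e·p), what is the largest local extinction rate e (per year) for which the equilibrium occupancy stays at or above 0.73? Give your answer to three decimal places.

1 − e/c ≥ 0.73 ⇒ e ≤ c(1 − 0.73) = 0.44 × 0.2700.
e_max = 0.1188.

0.119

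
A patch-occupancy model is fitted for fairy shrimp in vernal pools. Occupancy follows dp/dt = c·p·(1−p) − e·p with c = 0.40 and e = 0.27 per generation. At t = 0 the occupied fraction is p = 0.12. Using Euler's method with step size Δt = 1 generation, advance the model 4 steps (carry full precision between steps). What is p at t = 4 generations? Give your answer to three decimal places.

0.161

Update rule: p ← p + [c·p·(1−p) − e·p]·Δt with Δt = 1.
  1  |  dp/dt·Δt = +0.009840  |  p_1 = 0.129840
  2  |  dp/dt·Δt = +0.010136  |  p_2 = 0.139976
  3  |  dp/dt·Δt = +0.010360  |  p_3 = 0.150335
  4  |  dp/dt·Δt = +0.010503  |  p_4 = 0.160839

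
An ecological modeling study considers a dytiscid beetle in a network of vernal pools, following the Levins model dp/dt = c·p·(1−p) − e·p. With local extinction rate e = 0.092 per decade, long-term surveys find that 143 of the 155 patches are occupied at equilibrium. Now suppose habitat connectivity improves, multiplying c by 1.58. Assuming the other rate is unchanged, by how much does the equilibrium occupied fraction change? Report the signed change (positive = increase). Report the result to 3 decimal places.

Observed p* = 143/155 = 0.92258.
Balance c(1−p*) = e gives c = e/(1 − 0.92258) = 0.092/0.07742 = 1.18832.
New p* = 1 − e/c = 1 − 0.09200/1.87755 = 0.95100.
Δp* = 0.95100 − 0.92258 = +0.02842.

0.028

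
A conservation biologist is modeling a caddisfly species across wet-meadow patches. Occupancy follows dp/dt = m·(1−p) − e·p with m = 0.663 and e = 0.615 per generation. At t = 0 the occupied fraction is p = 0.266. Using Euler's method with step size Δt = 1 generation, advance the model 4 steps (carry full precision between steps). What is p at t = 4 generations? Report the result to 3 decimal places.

Update rule: p ← p + [m·(1−p) − e·p]·Δt with Δt = 1.
p: 0.26600 → 0.58905  (Δp = +0.32305)
p: 0.58905 → 0.49924  (Δp = -0.08981)
p: 0.49924 → 0.52421  (Δp = +0.02497)
p: 0.52421 → 0.51727  (Δp = -0.00694)

0.517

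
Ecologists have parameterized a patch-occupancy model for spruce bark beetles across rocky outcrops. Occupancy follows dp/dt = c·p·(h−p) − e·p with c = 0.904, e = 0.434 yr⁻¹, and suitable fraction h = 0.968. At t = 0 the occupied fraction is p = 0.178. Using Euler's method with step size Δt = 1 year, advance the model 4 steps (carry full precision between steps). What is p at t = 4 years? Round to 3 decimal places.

Update rule: p ← p + [c·p·(h−p) − e·p]·Δt with Δt = 1.
t = 1: p = 0.17800 + (+0.04987) = 0.22787
t = 2: p = 0.22787 + (+0.05357) = 0.28144
t = 3: p = 0.28144 + (+0.05253) = 0.33397
t = 4: p = 0.33397 + (+0.04648) = 0.38044

0.380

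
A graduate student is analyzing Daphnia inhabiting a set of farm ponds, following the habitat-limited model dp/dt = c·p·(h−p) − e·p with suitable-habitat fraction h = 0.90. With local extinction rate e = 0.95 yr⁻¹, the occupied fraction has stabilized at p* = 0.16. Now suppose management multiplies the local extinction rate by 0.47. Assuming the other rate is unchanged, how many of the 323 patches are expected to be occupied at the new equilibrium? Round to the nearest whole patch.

178

Balance c(h−p*) = e gives c = e/(0.9 − 0.16000) = 0.95/0.74000 = 1.28378.
New p* = 0.9 − e/c = 0.9 − 0.44650/1.28378 = 0.55220.
Expected occupied = 323 × 0.55220 = 178.36 ≈ 178.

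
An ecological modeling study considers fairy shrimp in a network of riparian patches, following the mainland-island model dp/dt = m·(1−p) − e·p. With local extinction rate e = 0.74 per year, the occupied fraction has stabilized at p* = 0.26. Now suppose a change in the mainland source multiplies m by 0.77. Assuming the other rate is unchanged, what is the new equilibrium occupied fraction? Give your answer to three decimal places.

0.213

Balance m(1−p*) = e·p* gives m = e·p*/(1−p*) = 0.74×0.26000/0.74000 = 0.26000.
New p* = m/(m+e) = 0.20020/(0.20020+0.74000) = 0.21293.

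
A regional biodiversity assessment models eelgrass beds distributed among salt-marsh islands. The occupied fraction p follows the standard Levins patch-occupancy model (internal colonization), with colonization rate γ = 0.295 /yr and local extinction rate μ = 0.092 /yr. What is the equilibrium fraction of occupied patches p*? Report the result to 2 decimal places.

0.69

At equilibrium, colonization balances extinction: γ·p*·(1−p*) = μ·p*.
So p* = 1 − μ/γ = 1 − 0.092/0.295 = 1 − 0.3119 = 0.6881.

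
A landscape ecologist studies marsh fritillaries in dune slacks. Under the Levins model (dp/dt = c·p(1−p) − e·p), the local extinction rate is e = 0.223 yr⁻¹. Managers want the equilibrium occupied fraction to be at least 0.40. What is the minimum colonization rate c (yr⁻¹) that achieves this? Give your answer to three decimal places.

p* = 1 − e/c ≥ 0.40 requires e/c ≤ 0.6000, i.e. c ≥ e/0.6000.
c_min = 0.223/0.6000 = 0.3717.

0.372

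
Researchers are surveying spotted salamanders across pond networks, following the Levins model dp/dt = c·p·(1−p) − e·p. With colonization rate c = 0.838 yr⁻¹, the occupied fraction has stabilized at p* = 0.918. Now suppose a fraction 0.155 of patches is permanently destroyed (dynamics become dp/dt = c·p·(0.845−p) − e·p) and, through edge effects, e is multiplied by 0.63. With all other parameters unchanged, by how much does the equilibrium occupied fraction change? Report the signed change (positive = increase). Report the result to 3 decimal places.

Balance c(1−p*) = e gives e = 0.838×(1 − 0.91800) = 0.06872.
New p* = 0.845 − e/c = 0.845 − 0.04329/0.83800 = 0.79334.
Δp* = 0.79334 − 0.91800 = -0.12466.

-0.125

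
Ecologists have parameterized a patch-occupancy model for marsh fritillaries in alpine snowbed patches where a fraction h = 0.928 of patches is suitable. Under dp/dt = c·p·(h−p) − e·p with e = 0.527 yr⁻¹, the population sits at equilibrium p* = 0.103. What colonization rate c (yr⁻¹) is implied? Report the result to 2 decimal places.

At equilibrium c(h−p*) = e, so c = e/(h−p*).
c = 0.527/(0.928 − 0.103) = 0.527/0.8250 = 0.6388.

0.64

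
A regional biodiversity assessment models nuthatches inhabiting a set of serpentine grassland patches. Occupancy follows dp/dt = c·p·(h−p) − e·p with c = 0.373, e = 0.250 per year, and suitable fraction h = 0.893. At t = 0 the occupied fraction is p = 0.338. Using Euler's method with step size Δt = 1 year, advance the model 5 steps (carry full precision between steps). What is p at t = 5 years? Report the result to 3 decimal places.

Update rule: p ← p + [c·p·(h−p) − e·p]·Δt with Δt = 1.
step 1: Δp = -0.01453, p = 0.32347
step 2: Δp = -0.01215, p = 0.31132
step 3: Δp = -0.01028, p = 0.30104
step 4: Δp = -0.00879, p = 0.29225
step 5: Δp = -0.00757, p = 0.28467

0.285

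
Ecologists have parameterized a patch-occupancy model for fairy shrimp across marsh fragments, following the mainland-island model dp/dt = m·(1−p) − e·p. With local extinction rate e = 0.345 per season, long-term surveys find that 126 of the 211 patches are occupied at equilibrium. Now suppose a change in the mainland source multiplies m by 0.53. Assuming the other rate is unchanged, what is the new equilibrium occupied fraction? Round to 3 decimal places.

0.440

Observed p* = 126/211 = 0.59716.
Balance m(1−p*) = e·p* gives m = e·p*/(1−p*) = 0.345×0.59716/0.40284 = 0.51142.
New p* = m/(m+e) = 0.27105/(0.27105+0.34500) = 0.43998.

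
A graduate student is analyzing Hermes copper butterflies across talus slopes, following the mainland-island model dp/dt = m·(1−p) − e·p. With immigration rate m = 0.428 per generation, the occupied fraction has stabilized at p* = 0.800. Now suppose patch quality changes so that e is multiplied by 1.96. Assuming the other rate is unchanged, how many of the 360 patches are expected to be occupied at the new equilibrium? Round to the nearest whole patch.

242

Balance m(1−p*) = e·p* gives e = m(1−p*)/p* = 0.428×0.20000/0.80000 = 0.10700.
New p* = m/(m+e) = 0.42800/(0.42800+0.20972) = 0.67114.
Expected occupied = 360 × 0.67114 = 241.61 ≈ 242.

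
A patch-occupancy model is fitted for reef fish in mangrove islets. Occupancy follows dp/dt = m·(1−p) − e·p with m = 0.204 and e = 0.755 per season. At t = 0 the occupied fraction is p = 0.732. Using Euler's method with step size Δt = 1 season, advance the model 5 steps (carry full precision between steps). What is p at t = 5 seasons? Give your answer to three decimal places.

0.213

Update rule: p ← p + [m·(1−p) − e·p]·Δt with Δt = 1.
step 1: Δp = -0.49799, p = 0.23401
step 2: Δp = -0.02042, p = 0.21359
step 3: Δp = -0.00084, p = 0.21276
step 4: Δp = -0.00003, p = 0.21272
step 5: Δp = -0.00000, p = 0.21272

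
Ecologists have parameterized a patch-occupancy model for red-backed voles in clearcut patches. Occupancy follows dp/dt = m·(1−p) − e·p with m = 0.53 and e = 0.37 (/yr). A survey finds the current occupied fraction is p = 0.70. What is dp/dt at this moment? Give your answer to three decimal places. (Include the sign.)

-0.100

Colonization term: m·(1−p) = 0.53×0.3000 = 0.15900.
Extinction term: e·p = 0.25900.
dp/dt = 0.15900 − 0.25900 = -0.10000.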